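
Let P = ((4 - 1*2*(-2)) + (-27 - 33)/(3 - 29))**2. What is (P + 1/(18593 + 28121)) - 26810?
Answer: -210817198707/7894666 ≈ -26704.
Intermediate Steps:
P = 17956/169 (P = ((4 - 2*(-2)) - 60/(-26))**2 = ((4 + 4) - 60*(-1/26))**2 = (8 + 30/13)**2 = (134/13)**2 = 17956/169 ≈ 106.25)
(P + 1/(18593 + 28121)) - 26810 = (17956/169 + 1/(18593 + 28121)) - 26810 = (17956/169 + 1/46714) - 26810 = 838796753/7894666 - 26810 = -210817198707/7894666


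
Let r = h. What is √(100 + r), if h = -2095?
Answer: I*√1995 ≈ 44.665*I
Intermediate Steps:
r = -2095
√(100 + r) = √(100 - 2095) = √(-1995) = I*√1995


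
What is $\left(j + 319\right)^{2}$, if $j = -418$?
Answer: $9801$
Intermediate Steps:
$\left(j + 319\right)^{2} = \left(-418 + 319\right)^{2} = \left(-99\right)^{2} = 9801$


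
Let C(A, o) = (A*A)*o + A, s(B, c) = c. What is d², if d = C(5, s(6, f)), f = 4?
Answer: 11025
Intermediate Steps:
C(A, o) = A + o*A² (C(A, o) = A²*o + A = o*A² + A = A + o*A²)
d = 105 (d = 5*(1 + 5*4) = 5*(1 + 20) = 5*21 = 105)
d² = 105² = 11025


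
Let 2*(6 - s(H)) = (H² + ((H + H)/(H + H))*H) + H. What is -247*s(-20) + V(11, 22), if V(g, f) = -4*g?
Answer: 42934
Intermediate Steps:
s(H) = 6 - H - H²/2 (s(H) = 6 - ((H² + ((H + H)/(H + H))*H) + H)/2 = 6 - ((H² + ((2*H)/((2*H)))*H) + H)/2 = 6 - ((H² + ((2*H)*(1/(2*H)))*H) + H)/2 = 6 - ((H² + 1*H) + H)/2 = 6 - ((H² + H) + H)/2 = 6 - ((H + H²) + H)/2 = 6 - (H² + 2*H)/2 = 6 + (-H - H²/2) = 6 - H - H²/2)
-247*s(-20) + V(11, 22) = -247*(6 - 1*(-20) - ½*(-20)²) - 4*11 = -247*(6 + 20 - ½*400) - 44 = -247*(6 + 20 - 200) - 44 = -247*(-174) - 44 = 42978 - 44 = 42934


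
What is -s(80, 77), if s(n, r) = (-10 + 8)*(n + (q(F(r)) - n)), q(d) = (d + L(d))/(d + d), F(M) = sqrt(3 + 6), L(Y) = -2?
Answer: 1/3 ≈ 0.33333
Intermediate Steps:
F(M) = 3 (F(M) = sqrt(9) = 3)
q(d) = (-2 + d)/(2*d) (q(d) = (d - 2)/(d + d) = (-2 + d)/((2*d)) = (-2 + d)*(1/(2*d)) = (-2 + d)/(2*d))
s(n, r) = -1/3 (s(n, r) = (-10 + 8)*(n + ((1/2)*(-2 + 3)/3 - n)) = -2*(n + ((1/2)*(1/3)*1 - n)) = -2*(n + (1/6 - n)) = -2*1/6 = -1/3)
-s(80, 77) = -1*(-1/3) = 1/3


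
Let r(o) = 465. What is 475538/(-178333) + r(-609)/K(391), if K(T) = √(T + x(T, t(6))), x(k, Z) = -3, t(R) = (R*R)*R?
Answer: -475538/178333 + 465*√97/194 ≈ 20.940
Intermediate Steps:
t(R) = R³ (t(R) = R²*R = R³)
K(T) = √(-3 + T) (K(T) = √(T - 3) = √(-3 + T))
475538/(-178333) + r(-609)/K(391) = 475538/(-178333) + 465/(√(-3 + 391)) = 475538*(-1/178333) + 465/(√388) = -475538/178333 + 465/((2*√97)) = -475538/178333 + 465*(√97/194) = -475538/178333 + 465*√97/194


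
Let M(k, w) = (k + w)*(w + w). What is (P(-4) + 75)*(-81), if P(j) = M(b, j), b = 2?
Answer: -7371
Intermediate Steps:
M(k, w) = 2*w*(k + w) (M(k, w) = (k + w)*(2*w) = 2*w*(k + w))
P(j) = 2*j*(2 + j)
(P(-4) + 75)*(-81) = (2*(-4)*(2 - 4) + 75)*(-81) = (2*(-4)*(-2) + 75)*(-81) = (16 + 75)*(-81) = 91*(-81) = -7371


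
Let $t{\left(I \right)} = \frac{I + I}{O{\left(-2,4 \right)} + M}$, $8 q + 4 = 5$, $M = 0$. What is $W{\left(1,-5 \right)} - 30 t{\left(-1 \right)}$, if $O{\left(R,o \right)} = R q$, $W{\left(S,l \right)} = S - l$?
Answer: $-234$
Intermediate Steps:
$q = \frac{1}{8}$ ($q = - \frac{1}{2} + \frac{1}{8} \cdot 5 = - \frac{1}{2} + \frac{5}{8} = \frac{1}{8} \approx 0.125$)
$O{\left(R,o \right)} = \frac{R}{8}$ ($O{\left(R,o \right)} = R \frac{1}{8} = \frac{R}{8}$)
$t{\left(I \right)} = - 8 I$ ($t{\left(I \right)} = \frac{I + I}{\frac{1}{8} \left(-2\right) + 0} = \frac{2 I}{- \frac{1}{4} + 0} = \frac{2 I}{- \frac{1}{4}} = 2 I \left(-4\right) = - 8 I$)
$W{\left(1,-5 \right)} - 30 t{\left(-1 \right)} = \left(1 - -5\right) - 30 \left(\left(-8\right) \left(-1\right)\right) = \left(1 + 5\right) - 240 = 6 - 240 = -234$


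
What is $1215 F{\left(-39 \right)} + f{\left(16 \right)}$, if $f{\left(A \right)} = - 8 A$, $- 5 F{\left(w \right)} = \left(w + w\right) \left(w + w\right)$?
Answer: $-1478540$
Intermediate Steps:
$F{\left(w \right)} = - \frac{4 w^{2}}{5}$ ($F{\left(w \right)} = - \frac{\left(w + w\right) \left(w + w\right)}{5} = - \frac{2 w 2 w}{5} = - \frac{4 w^{2}}{5}$)
$1215 F{\left(-39 \right)} + f{\left(16 \right)} = 1215 \left(- \frac{4 \left(-39\right)^{2}}{5}\right) - 128 = 1215 \left(\left(- \frac{4}{5}\right) 1521\right) - 128 = 1215 \left(- \frac{6084}{5}\right) - 128 = -1478412 - 128 = -1478540$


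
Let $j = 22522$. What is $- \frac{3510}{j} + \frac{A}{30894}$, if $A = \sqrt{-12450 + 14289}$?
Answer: $- \frac{1755}{11261} + \frac{\sqrt{1839}}{30894} \approx -0.15446$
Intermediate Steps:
$A = \sqrt{1839} \approx 42.884$
$- \frac{3510}{j} + \frac{A}{30894} = - \frac{3510}{22522} + \frac{\sqrt{1839}}{30894} = \left(-3510\right) \frac{1}{22522} + \sqrt{1839} \cdot \frac{1}{30894} = - \frac{1755}{11261} + \frac{\sqrt{1839}}{30894}$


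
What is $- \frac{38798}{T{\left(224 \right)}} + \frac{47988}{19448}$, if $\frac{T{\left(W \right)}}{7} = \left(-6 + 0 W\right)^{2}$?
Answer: $- \frac{23201579}{153153} \approx -151.49$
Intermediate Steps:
$T{\left(W \right)} = 252$ ($T{\left(W \right)} = 7 \left(-6 + 0 W\right)^{2} = 7 \left(-6 + 0\right)^{2} = 7 \left(-6\right)^{2} = 7 \cdot 36 = 252$)
$- \frac{38798}{T{\left(224 \right)}} + \frac{47988}{19448} = - \frac{38798}{252} + \frac{47988}{19448} = \left(-38798\right) \frac{1}{252} + 47988 \cdot \frac{1}{19448} = - \frac{19399}{126} + \frac{11997}{4862} = - \frac{23201579}{153153}$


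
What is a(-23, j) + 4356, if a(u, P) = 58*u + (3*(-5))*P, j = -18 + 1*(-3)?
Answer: 3337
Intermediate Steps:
j = -21 (j = -18 - 3 = -21)
a(u, P) = -15*P + 58*u (a(u, P) = 58*u - 15*P = -15*P + 58*u)
a(-23, j) + 4356 = (-15*(-21) + 58*(-23)) + 4356 = (315 - 1334) + 4356 = -1019 + 4356 = 3337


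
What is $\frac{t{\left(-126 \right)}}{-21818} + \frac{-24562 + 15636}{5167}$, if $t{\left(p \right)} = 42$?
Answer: $- \frac{97482241}{56366803} \approx -1.7294$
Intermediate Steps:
$\frac{t{\left(-126 \right)}}{-21818} + \frac{-24562 + 15636}{5167} = \frac{42}{-21818} + \frac{-24562 + 15636}{5167} = 42 \left(- \frac{1}{21818}\right) - \frac{8926}{5167} = - \frac{21}{10909} - \frac{8926}{5167} = - \frac{97482241}{56366803}$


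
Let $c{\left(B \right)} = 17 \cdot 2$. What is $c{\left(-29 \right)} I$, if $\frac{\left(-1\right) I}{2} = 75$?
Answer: $-5100$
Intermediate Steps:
$c{\left(B \right)} = 34$
$I = -150$ ($I = \left(-2\right) 75 = -150$)
$c{\left(-29 \right)} I = 34 \left(-150\right) = -5100$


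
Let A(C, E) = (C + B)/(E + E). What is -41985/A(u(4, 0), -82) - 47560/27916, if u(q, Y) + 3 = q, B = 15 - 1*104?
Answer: -12013807495/153538 ≈ -78247.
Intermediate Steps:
B = -89 (B = 15 - 104 = -89)
u(q, Y) = -3 + q
A(C, E) = (-89 + C)/(2*E) (A(C, E) = (C - 89)/(E + E) = (-89 + C)/((2*E)) = (-89 + C)*(1/(2*E)) = (-89 + C)/(2*E))
-41985/A(u(4, 0), -82) - 47560/27916 = -41985*(-164/(-89 + (-3 + 4))) - 47560/27916 = -41985*(-164/(-89 + 1)) - 47560*1/27916 = -41985/((1/2)*(-1/82)*(-88)) - 11890/6979 = -41985/22/41 - 11890/6979 = -41985*41/22 - 11890/6979 = -1721385/22 - 11890/6979 = -12013807495/153538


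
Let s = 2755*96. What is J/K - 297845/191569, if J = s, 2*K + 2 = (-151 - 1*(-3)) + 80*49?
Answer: 345549871/2490397 ≈ 138.75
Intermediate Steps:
K = 1885 (K = -1 + ((-151 - 1*(-3)) + 80*49)/2 = -1 + ((-151 + 3) + 3920)/2 = -1 + (-148 + 3920)/2 = -1 + (½)*3772 = -1 + 1886 = 1885)
s = 264480
J = 264480
J/K - 297845/191569 = 264480/1885 - 297845/191569 = 264480*(1/1885) - 297845*1/191569 = 1824/13 - 297845/191569 = 345549871/2490397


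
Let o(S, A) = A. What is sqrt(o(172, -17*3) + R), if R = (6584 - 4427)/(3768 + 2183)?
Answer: 4*I*sqrt(112081134)/5951 ≈ 7.116*I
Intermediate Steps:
R = 2157/5951 ≈ 0.36246
sqrt(o(172, -17*3) + R) = sqrt(-17*3 + 2157/5951) = sqrt(-51 + 2157/5951) = sqrt(-301344/5951) = 4*I*sqrt(112081134)/5951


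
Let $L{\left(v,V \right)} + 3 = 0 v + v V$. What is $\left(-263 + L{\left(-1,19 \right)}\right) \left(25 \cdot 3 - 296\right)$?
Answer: $62985$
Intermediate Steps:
$L{\left(v,V \right)} = -3 + V v$ ($L{\left(v,V \right)} = -3 + \left(0 v + v V\right) = -3 + \left(0 + V v\right) = -3 + V v$)
$\left(-263 + L{\left(-1,19 \right)}\right) \left(25 \cdot 3 - 296\right) = \left(-263 + \left(-3 + 19 \left(-1\right)\right)\right) \left(25 \cdot 3 - 296\right) = \left(-263 - 22\right) \left(75 - 296\right) = \left(-263 - 22\right) \left(-221\right) = \left(-285\right) \left(-221\right) = 62985$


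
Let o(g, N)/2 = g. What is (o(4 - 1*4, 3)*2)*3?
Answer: 0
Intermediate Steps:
o(g, N) = 2*g
(o(4 - 1*4, 3)*2)*3 = ((2*(4 - 1*4))*2)*3 = ((2*(4 - 4))*2)*3 = ((2*0)*2)*3 = (0*2)*3 = 0*3 = 0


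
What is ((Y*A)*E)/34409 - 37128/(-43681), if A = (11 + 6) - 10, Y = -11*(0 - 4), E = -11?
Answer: 59449796/79106291 ≈ 0.75152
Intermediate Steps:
Y = 44 (Y = -11*(-4) = 44)
A = 7 (A = 17 - 10 = 7)
((Y*A)*E)/34409 - 37128/(-43681) = ((44*7)*(-11))/34409 - 37128/(-43681) = (308*(-11))*(1/34409) - 37128*(-1/43681) = -3388*1/34409 + 37128/43681 = -3388/34409 + 37128/43681 = 59449796/79106291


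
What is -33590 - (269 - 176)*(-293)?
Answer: -6341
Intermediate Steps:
-33590 - (269 - 176)*(-293) = -33590 - 93*(-293) = -33590 - 1*(-27249) = -33590 + 27249 = -6341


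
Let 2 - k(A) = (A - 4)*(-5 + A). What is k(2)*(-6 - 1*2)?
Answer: 32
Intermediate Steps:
k(A) = 2 - (-5 + A)*(-4 + A) (k(A) = 2 - (A - 4)*(-5 + A) = 2 - (-4 + A)*(-5 + A) = 2 - (-5 + A)*(-4 + A))
k(2)*(-6 - 1*2) = (-18 - 1*2² + 9*2)*(-6 - 1*2) = (-18 - 1*4 + 18)*(-6 - 2) = (-18 - 4 + 18)*(-8) = -4*(-8) = 32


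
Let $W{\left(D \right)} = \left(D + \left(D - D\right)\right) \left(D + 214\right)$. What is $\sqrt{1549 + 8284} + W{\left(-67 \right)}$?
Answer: $-9849 + \sqrt{9833} \approx -9749.8$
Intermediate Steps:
$W{\left(D \right)} = D \left(214 + D\right)$ ($W{\left(D \right)} = \left(D + 0\right) \left(214 + D\right) = D \left(214 + D\right)$)
$\sqrt{1549 + 8284} + W{\left(-67 \right)} = \sqrt{1549 + 8284} - 67 \left(214 - 67\right) = \sqrt{9833} - 9849 = -9849 + \sqrt{9833}$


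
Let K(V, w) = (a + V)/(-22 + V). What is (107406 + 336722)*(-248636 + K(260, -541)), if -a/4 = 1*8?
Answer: -13140668288960/119 ≈ -1.1043e+11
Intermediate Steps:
a = -32 (a = -4*8 = -32)
K(V, w) = (-32 + V)/(-22 + V)
(107406 + 336722)*(-248636 + K(260, -541)) = (107406 + 336722)*(-248636 + (-32 + 260)/(-22 + 260)) = 444128*(-248636 + 228/238) = 444128*(-248636 + (1/238)*228) = 444128*(-248636 + 114/119) = 444128*(-29587570/119) = -13140668288960/119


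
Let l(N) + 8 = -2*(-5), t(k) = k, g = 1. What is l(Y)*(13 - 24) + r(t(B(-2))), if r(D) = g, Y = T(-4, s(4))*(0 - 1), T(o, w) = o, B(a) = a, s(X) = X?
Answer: -21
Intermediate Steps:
Y = 4 (Y = -4*(0 - 1) = -4*(-1) = 4)
r(D) = 1
l(N) = 2 (l(N) = -8 - 2*(-5) = -8 + 10 = 2)
l(Y)*(13 - 24) + r(t(B(-2))) = 2*(13 - 24) + 1 = 2*(-11) + 1 = -22 + 1 = -21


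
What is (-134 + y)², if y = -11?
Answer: 21025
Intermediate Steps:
(-134 + y)² = (-134 - 11)² = (-145)² = 21025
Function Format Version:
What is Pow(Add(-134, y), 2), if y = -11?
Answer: 21025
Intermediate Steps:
Pow(Add(-134, y), 2) = Pow(Add(-134, -11), 2) = Pow(-145, 2) = 21025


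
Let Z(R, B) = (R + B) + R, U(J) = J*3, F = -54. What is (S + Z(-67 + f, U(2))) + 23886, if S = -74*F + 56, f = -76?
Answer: 27658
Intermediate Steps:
U(J) = 3*J
Z(R, B) = B + 2*R (Z(R, B) = (B + R) + R = B + 2*R)
S = 4052 (S = -74*(-54) + 56 = 3996 + 56 = 4052)
(S + Z(-67 + f, U(2))) + 23886 = (4052 + (3*2 + 2*(-67 - 76))) + 23886 = (4052 + (6 + 2*(-143))) + 23886 = (4052 + (6 - 286)) + 23886 = (4052 - 280) + 23886 = 3772 + 23886 = 27658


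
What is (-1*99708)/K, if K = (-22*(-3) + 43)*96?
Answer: -8309/872 ≈ -9.5287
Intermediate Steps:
K = 10464 (K = (66 + 43)*96 = 109*96 = 10464)
(-1*99708)/K = -1*99708/10464 = -99708*1/10464 = -8309/872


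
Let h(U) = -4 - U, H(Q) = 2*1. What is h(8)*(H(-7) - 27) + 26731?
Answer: 27031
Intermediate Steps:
H(Q) = 2
h(8)*(H(-7) - 27) + 26731 = (-4 - 1*8)*(2 - 27) + 26731 = (-4 - 8)*(-25) + 26731 = -12*(-25) + 26731 = 300 + 26731 = 27031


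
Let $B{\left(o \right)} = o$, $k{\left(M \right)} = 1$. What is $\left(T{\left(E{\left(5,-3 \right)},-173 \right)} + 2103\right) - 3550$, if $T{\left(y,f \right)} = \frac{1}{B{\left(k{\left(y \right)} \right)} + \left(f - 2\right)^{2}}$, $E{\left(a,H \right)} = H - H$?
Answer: $- \frac{44315821}{30626} \approx -1447.0$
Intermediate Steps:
$E{\left(a,H \right)} = 0$
$T{\left(y,f \right)} = \frac{1}{1 + \left(-2 + f\right)^{2}}$ ($T{\left(y,f \right)} = \frac{1}{1 + \left(f - 2\right)^{2}} = \frac{1}{1 + \left(-2 + f\right)^{2}}$)
$\left(T{\left(E{\left(5,-3 \right)},-173 \right)} + 2103\right) - 3550 = \left(\frac{1}{1 + \left(-2 - 173\right)^{2}} + 2103\right) - 3550 = \left(\frac{1}{1 + \left(-175\right)^{2}} + 2103\right) - 3550 = \left(\frac{1}{1 + 30625} + 2103\right) - 3550 = \left(\frac{1}{30626} + 2103\right) - 3550 = \frac{64406479}{30626} - 3550 = - \frac{44315821}{30626}$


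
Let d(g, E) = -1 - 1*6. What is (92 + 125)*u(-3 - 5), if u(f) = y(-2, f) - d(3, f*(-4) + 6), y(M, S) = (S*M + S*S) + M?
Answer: 18445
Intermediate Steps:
d(g, E) = -7 (d(g, E) = -1 - 6 = -7)
y(M, S) = M + S² + M*S (y(M, S) = (M*S + S²) + M = (S² + M*S) + M = M + S² + M*S)
u(f) = 5 + f² - 2*f (u(f) = (-2 + f² - 2*f) - 1*(-7) = (-2 + f² - 2*f) + 7 = 5 + f² - 2*f)
(92 + 125)*u(-3 - 5) = (92 + 125)*(5 + (-3 - 5)² - 2*(-3 - 5)) = 217*(5 + (-8)² - 2*(-8)) = 217*(5 + 64 + 16) = 217*85 = 18445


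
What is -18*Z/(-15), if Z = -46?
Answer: -276/5 ≈ -55.200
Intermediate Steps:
-18*Z/(-15) = -18*(-46)/(-15) = 828*(-1/15) = -276/5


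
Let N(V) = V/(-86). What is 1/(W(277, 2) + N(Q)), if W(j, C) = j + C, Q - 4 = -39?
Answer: 86/24029 ≈ 0.0035790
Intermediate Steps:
Q = -35 (Q = 4 - 39 = -35)
N(V) = -V/86 (N(V) = V*(-1/86) = -V/86)
W(j, C) = C + j
1/(W(277, 2) + N(Q)) = 1/((2 + 277) - 1/86*(-35)) = 1/(279 + 35/86) = 1/(24029/86) = 86/24029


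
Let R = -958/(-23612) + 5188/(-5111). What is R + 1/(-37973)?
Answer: -2232924345773/2291308515418 ≈ -0.97452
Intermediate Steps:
R = -58801359/60340466 (R = -958*(-1/23612) + 5188*(-1/5111) = 479/11806 - 5188/5111 = -58801359/60340466 ≈ -0.97449)
R + 1/(-37973) = -58801359/60340466 + 1/(-37973) = -58801359/60340466 - 1/37973 = -2232924345773/2291308515418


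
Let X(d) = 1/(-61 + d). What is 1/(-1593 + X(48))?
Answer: -13/20710 ≈ -0.00062772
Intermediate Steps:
1/(-1593 + X(48)) = 1/(-1593 + 1/(-61 + 48)) = 1/(-1593 + 1/(-13)) = 1/(-1593 - 1/13) = 1/(-20710/13) = -13/20710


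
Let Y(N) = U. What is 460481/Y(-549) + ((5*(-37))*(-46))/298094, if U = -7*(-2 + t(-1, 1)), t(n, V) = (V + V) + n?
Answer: 9804763056/149047 ≈ 65783.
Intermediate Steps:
t(n, V) = n + 2*V (t(n, V) = 2*V + n = n + 2*V)
U = 7 (U = -7*(-2 + (-1 + 2*1)) = -7*(-2 + (-1 + 2)) = -7*(-2 + 1) = -7*(-1) = 7)
Y(N) = 7
460481/Y(-549) + ((5*(-37))*(-46))/298094 = 460481/7 + ((5*(-37))*(-46))/298094 = 460481*(⅐) - 185*(-46)*(1/298094) = 65783 + 8510*(1/298094) = 65783 + 4255/149047 = 9804763056/149047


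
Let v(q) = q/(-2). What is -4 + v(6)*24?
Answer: -76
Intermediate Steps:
v(q) = -q/2 (v(q) = q*(-1/2) = -q/2)
-4 + v(6)*24 = -4 - 1/2*6*24 = -4 - 3*24 = -4 - 72 = -76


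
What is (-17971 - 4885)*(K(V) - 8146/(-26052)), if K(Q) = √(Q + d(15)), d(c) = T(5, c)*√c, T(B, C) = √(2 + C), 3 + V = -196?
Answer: -46546244/6513 - 22856*I*√(199 - √255) ≈ -7146.7 - 3.0922e+5*I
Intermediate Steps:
V = -199 (V = -3 - 196 = -199)
d(c) = √c*√(2 + c) (d(c) = √(2 + c)*√c = √c*√(2 + c))
K(Q) = √(Q + √255) (K(Q) = √(Q + √15*√(2 + 15)) = √(Q + √15*√17) = √(Q + √255))
(-17971 - 4885)*(K(V) - 8146/(-26052)) = (-17971 - 4885)*(√(-199 + √255) - 8146/(-26052)) = -22856*(√(-199 + √255) - 8146*(-1/26052)) = -22856*(√(-199 + √255) + 4073/13026) = -22856*(4073/13026 + √(-199 + √255)) = -46546244/6513 - 22856*√(-199 + √255)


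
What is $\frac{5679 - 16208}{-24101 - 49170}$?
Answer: $\frac{10529}{73271} \approx 0.1437$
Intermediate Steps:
$\frac{5679 - 16208}{-24101 - 49170} = - \frac{10529}{-73271} = \left(-10529\right) \left(- \frac{1}{73271}\right) = \frac{10529}{73271}$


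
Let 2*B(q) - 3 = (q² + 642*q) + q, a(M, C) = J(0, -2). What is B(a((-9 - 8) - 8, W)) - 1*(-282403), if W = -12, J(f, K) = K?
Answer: 563527/2 ≈ 2.8176e+5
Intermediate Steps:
a(M, C) = -2
B(q) = 3/2 + q²/2 + 643*q/2 (B(q) = 3/2 + ((q² + 642*q) + q)/2 = 3/2 + (q² + 643*q)/2 = 3/2 + (q²/2 + 643*q/2) = 3/2 + q²/2 + 643*q/2)
B(a((-9 - 8) - 8, W)) - 1*(-282403) = (3/2 + (½)*(-2)² + (643/2)*(-2)) - 1*(-282403) = (3/2 + (½)*4 - 643) + 282403 = (3/2 + 2 - 643) + 282403 = -1279/2 + 282403 = 563527/2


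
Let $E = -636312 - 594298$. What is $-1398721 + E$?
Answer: $-2629331$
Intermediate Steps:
$E = -1230610$ ($E = -636312 - 594298 = -1230610$)
$-1398721 + E = -1398721 - 1230610 = -2629331$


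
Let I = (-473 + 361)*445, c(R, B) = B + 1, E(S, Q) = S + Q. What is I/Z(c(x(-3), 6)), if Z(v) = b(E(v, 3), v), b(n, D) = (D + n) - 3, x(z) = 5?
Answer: -3560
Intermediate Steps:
E(S, Q) = Q + S
b(n, D) = -3 + D + n
c(R, B) = 1 + B
Z(v) = 2*v (Z(v) = -3 + v + (3 + v) = 2*v)
I = -49840 (I = -112*445 = -49840)
I/Z(c(x(-3), 6)) = -49840*1/(2*(1 + 6)) = -49840/(2*7) = -49840/14 = -49840*1/14 = -3560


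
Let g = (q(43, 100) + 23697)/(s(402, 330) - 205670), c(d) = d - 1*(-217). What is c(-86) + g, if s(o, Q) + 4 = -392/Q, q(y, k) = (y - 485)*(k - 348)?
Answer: 4423672541/33936406 ≈ 130.35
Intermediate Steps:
q(y, k) = (-485 + y)*(-348 + k)
s(o, Q) = -4 - 392/Q
c(d) = 217 + d (c(d) = d + 217 = 217 + d)
g = -21996645/33936406 (g = ((168780 - 485*100 - 348*43 + 100*43) + 23697)/((-4 - 392/330) - 205670) = ((168780 - 48500 - 14964 + 4300) + 23697)/((-4 - 392*1/330) - 205670) = (109616 + 23697)/((-4 - 196/165) - 205670) = 133313/(-856/165 - 205670) = 133313/(-33936406/165) = 133313*(-165/33936406) = -21996645/33936406 ≈ -0.64817)
c(-86) + g = (217 - 86) - 21996645/33936406 = 131 - 21996645/33936406 = 4423672541/33936406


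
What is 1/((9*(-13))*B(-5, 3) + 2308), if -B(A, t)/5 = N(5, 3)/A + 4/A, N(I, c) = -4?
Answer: 1/2308 ≈ 0.00043328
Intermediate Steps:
B(A, t) = 0 (B(A, t) = -5*(-4/A + 4/A) = -5*0 = 0)
1/((9*(-13))*B(-5, 3) + 2308) = 1/((9*(-13))*0 + 2308) = 1/(-117*0 + 2308) = 1/(0 + 2308) = 1/2308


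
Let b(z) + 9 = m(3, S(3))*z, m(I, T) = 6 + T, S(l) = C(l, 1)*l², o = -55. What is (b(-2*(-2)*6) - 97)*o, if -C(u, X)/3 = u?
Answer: 104830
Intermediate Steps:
C(u, X) = -3*u
S(l) = -3*l³ (S(l) = (-3*l)*l² = -3*l³)
b(z) = -9 - 75*z (b(z) = -9 + (6 - 3*3³)*z = -9 + (6 - 3*27)*z = -9 + (6 - 81)*z = -9 - 75*z)
(b(-2*(-2)*6) - 97)*o = ((-9 - 75*(-2*(-2))*6) - 97)*(-55) = ((-9 - 300*6) - 97)*(-55) = ((-9 - 75*24) - 97)*(-55) = ((-9 - 1800) - 97)*(-55) = (-1809 - 97)*(-55) = -1906*(-55) = 104830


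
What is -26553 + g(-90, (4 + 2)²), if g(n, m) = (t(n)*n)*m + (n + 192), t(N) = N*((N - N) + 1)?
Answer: 265149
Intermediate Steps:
t(N) = N (t(N) = N*(0 + 1) = N*1 = N)
g(n, m) = 192 + n + m*n² (g(n, m) = (n*n)*m + (n + 192) = n²*m + (192 + n) = m*n² + (192 + n) = 192 + n + m*n²)
-26553 + g(-90, (4 + 2)²) = -26553 + (192 - 90 + (4 + 2)²*(-90)²) = -26553 + (192 - 90 + 6²*8100) = -26553 + (192 - 90 + 36*8100) = -26553 + (192 - 90 + 291600) = -26553 + 291702 = 265149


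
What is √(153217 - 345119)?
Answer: I*√191902 ≈ 438.07*I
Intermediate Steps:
√(153217 - 345119) = √(-191902) = I*√191902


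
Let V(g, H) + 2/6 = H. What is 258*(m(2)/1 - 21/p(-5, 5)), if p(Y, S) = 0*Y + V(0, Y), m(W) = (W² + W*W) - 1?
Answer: 22575/8 ≈ 2821.9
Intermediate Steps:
V(g, H) = -⅓ + H
m(W) = -1 + 2*W² (m(W) = (W² + W²) - 1 = 2*W² - 1 = -1 + 2*W²)
p(Y, S) = -⅓ + Y (p(Y, S) = 0*Y + (-⅓ + Y) = 0 + (-⅓ + Y) = -⅓ + Y)
258*(m(2)/1 - 21/p(-5, 5)) = 258*((-1 + 2*2²)/1 - 21/(-⅓ - 5)) = 258*((-1 + 2*4)*1 - 21/(-16/3)) = 258*((-1 + 8)*1 - 21*(-3/16)) = 258*(7*1 + 63/16) = 258*(7 + 63/16) = 258*(175/16) = 22575/8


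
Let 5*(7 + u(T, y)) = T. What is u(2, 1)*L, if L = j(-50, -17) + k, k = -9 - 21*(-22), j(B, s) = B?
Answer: -13299/5 ≈ -2659.8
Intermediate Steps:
u(T, y) = -7 + T/5
k = 453 (k = -9 + 462 = 453)
L = 403 (L = -50 + 453 = 403)
u(2, 1)*L = (-7 + (⅕)*2)*403 = (-7 + ⅖)*403 = -33/5*403 = -13299/5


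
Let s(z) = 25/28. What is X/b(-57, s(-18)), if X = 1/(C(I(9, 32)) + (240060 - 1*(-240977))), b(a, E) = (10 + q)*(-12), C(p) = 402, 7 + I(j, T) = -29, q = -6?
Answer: -1/23109072 ≈ -4.3273e-8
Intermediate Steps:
s(z) = 25/28 (s(z) = 25*(1/28) = 25/28)
I(j, T) = -36 (I(j, T) = -7 - 29 = -36)
b(a, E) = -48 (b(a, E) = (10 - 6)*(-12) = 4*(-12) = -48)
X = 1/481439 (X = 1/(402 + (240060 - 1*(-240977))) = 1/(402 + (240060 + 240977)) = 1/(402 + 481037) = 1/481439 ≈ 2.0771e-6)
X/b(-57, s(-18)) = (1/481439)/(-48) = (1/481439)*(-1/48) = -1/23109072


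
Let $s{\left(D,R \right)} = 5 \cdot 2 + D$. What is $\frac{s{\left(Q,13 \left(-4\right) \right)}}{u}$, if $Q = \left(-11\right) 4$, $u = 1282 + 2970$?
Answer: $- \frac{17}{2126} \approx -0.0079962$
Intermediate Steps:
$u = 4252$
$Q = -44$
$s{\left(D,R \right)} = 10 + D$
$\frac{s{\left(Q,13 \left(-4\right) \right)}}{u} = \frac{10 - 44}{4252} = \left(-34\right) \frac{1}{4252} = - \frac{17}{2126}$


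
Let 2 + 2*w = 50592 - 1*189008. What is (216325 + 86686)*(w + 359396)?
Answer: 87929853057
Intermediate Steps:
w = -69209 (w = -1 + (50592 - 1*189008)/2 = -1 + (50592 - 189008)/2 = -1 + (½)*(-138416) = -1 - 69208 = -69209)
(216325 + 86686)*(w + 359396) = (216325 + 86686)*(-69209 + 359396) = 303011*290187 = 87929853057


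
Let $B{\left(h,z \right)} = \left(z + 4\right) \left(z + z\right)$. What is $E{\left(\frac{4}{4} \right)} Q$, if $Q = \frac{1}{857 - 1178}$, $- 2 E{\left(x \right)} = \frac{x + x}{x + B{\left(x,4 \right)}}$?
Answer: $\frac{1}{20865} \approx 4.7927 \cdot 10^{-5}$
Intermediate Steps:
$B{\left(h,z \right)} = 2 z \left(4 + z\right)$ ($B{\left(h,z \right)} = \left(4 + z\right) 2 z = 2 z \left(4 + z\right)$)
$E{\left(x \right)} = - \frac{x}{64 + x}$ ($E{\left(x \right)} = - \frac{\left(x + x\right) \frac{1}{x + 2 \cdot 4 \left(4 + 4\right)}}{2} = - \frac{2 x \frac{1}{x + 2 \cdot 4 \cdot 8}}{2} = - \frac{2 x \frac{1}{x + 64}}{2} = - \frac{2 x \frac{1}{64 + x}}{2} = - \frac{x}{64 + x}$)
$Q = - \frac{1}{321}$ ($Q = \frac{1}{-321} = - \frac{1}{321} \approx -0.0031153$)
$E{\left(\frac{4}{4} \right)} Q = - \frac{4 \cdot \frac{1}{4}}{64 + \frac{4}{4}} \left(- \frac{1}{321}\right) = - \frac{4 \cdot \frac{1}{4}}{64 + 4 \cdot \frac{1}{4}} \left(- \frac{1}{321}\right) = \left(-1\right) 1 \frac{1}{64 + 1} \left(- \frac{1}{321}\right) = \left(-1\right) 1 \cdot \frac{1}{65} \left(- \frac{1}{321}\right) = \left(- \frac{1}{65}\right) \left(- \frac{1}{321}\right) = \frac{1}{20865}$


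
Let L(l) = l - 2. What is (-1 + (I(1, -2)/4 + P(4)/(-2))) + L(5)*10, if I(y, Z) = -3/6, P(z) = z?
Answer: 215/8 ≈ 26.875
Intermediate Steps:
L(l) = -2 + l
I(y, Z) = -½ (I(y, Z) = -3*⅙ = -½)
(-1 + (I(1, -2)/4 + P(4)/(-2))) + L(5)*10 = (-1 + (-½/4 + 4/(-2))) + (-2 + 5)*10 = (-1 + (-½*¼ + 4*(-½))) + 3*10 = (-1 + (-⅛ - 2)) + 30 = (-1 - 17/8) + 30 = -25/8 + 30 = 215/8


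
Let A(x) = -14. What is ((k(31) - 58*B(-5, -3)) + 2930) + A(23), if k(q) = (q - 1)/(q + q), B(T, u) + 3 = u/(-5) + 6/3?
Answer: 455651/155 ≈ 2939.7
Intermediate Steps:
B(T, u) = -1 - u/5 (B(T, u) = -3 + (u/(-5) + 6/3) = -3 + (u*(-⅕) + 6*(⅓)) = -3 + (-u/5 + 2) = -3 + (2 - u/5) = -1 - u/5)
k(q) = (-1 + q)/(2*q) (k(q) = (-1 + q)/((2*q)) = (-1 + q)*(1/(2*q)) = (-1 + q)/(2*q))
((k(31) - 58*B(-5, -3)) + 2930) + A(23) = (((½)*(-1 + 31)/31 - 58*(-1 - ⅕*(-3))) + 2930) - 14 = (((½)*(1/31)*30 - 58*(-1 + ⅗)) + 2930) - 14 = ((15/31 - 58*(-2)/5) + 2930) - 14 = ((15/31 - 1*(-116/5)) + 2930) - 14 = ((15/31 + 116/5) + 2930) - 14 = (3671/155 + 2930) - 14 = 457821/155 - 14 = 455651/155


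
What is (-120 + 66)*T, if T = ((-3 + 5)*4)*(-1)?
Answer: 432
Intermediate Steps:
T = -8 (T = (2*4)*(-1) = 8*(-1) = -8)
(-120 + 66)*T = (-120 + 66)*(-8) = -54*(-8) = 432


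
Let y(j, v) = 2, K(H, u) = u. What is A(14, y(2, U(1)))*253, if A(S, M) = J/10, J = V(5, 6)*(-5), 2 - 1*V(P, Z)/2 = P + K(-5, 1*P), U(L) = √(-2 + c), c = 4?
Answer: 2024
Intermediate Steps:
U(L) = √2 (U(L) = √(-2 + 4) = √2)
V(P, Z) = 4 - 4*P (V(P, Z) = 4 - 2*(P + 1*P) = 4 - 2*(P + P) = 4 - 4*P)
J = 80 (J = (4 - 4*5)*(-5) = (4 - 20)*(-5) = -16*(-5) = 80)
A(S, M) = 8 (A(S, M) = 80/10 = 80*(⅒) = 8)
A(14, y(2, U(1)))*253 = 8*253 = 2024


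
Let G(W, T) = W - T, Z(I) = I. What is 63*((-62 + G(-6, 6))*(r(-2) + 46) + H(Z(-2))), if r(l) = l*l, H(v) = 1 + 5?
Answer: -232722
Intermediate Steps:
H(v) = 6
r(l) = l²
63*((-62 + G(-6, 6))*(r(-2) + 46) + H(Z(-2))) = 63*((-62 + (-6 - 1*6))*((-2)² + 46) + 6) = 63*((-62 + (-6 - 6))*(4 + 46) + 6) = 63*((-62 - 12)*50 + 6) = 63*(-74*50 + 6) = 63*(-3700 + 6) = 63*(-3694) = -232722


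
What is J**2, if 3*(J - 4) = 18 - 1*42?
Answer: 16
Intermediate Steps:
J = -4 (J = 4 + (18 - 1*42)/3 = 4 + (18 - 42)/3 = 4 + (1/3)*(-24) = 4 - 8 = -4)
J**2 = (-4)**2 = 16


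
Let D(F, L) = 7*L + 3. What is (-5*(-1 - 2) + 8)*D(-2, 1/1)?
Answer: 230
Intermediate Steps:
D(F, L) = 3 + 7*L
(-5*(-1 - 2) + 8)*D(-2, 1/1) = (-5*(-1 - 2) + 8)*(3 + 7/1) = (-5*(-3) + 8)*(3 + 7*1) = (15 + 8)*(3 + 7) = 23*10 = 230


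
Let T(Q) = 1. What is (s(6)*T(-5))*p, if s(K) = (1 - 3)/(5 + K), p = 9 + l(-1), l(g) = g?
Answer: -16/11 ≈ -1.4545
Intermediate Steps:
p = 8 (p = 9 - 1 = 8)
s(K) = -2/(5 + K)
(s(6)*T(-5))*p = (-2/(5 + 6)*1)*8 = (-2/11*1)*8 = (-2*1/11*1)*8 = -2/11*1*8 = -2/11*8 = -16/11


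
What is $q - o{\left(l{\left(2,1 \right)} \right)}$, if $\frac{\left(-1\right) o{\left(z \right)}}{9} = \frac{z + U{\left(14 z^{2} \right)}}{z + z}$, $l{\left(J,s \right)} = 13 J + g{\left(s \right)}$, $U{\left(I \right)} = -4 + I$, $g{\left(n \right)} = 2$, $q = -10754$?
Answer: $- \frac{62903}{7} \approx -8986.1$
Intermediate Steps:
$l{\left(J,s \right)} = 2 + 13 J$ ($l{\left(J,s \right)} = 13 J + 2 = 2 + 13 J$)
$o{\left(z \right)} = - \frac{9 \left(-4 + z + 14 z^{2}\right)}{2 z}$ ($o{\left(z \right)} = - 9 \frac{z + \left(-4 + 14 z^{2}\right)}{z + z} = - 9 \frac{-4 + z + 14 z^{2}}{2 z} = - \frac{9 \left(-4 + z + 14 z^{2}\right)}{2 z}$)
$q - o{\left(l{\left(2,1 \right)} \right)} = -10754 - \left(- \frac{9}{2} - 63 \left(2 + 13 \cdot 2\right) + \frac{18}{2 + 13 \cdot 2}\right) = -10754 - \left(- \frac{9}{2} - 63 \left(2 + 26\right) + \frac{18}{2 + 26}\right) = -10754 - \left(- \frac{9}{2} - 1764 + \frac{18}{28}\right) = -10754 - \left(- \frac{9}{2} - 1764 + 18 \cdot \frac{1}{28}\right) = -10754 - \left(- \frac{9}{2} - 1764 + \frac{9}{14}\right) = -10754 - - \frac{12375}{7} = -10754 + \frac{12375}{7} = - \frac{62903}{7}$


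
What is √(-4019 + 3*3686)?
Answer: √7039 ≈ 83.899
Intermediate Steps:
√(-4019 + 3*3686) = √(-4019 + 11058) = √7039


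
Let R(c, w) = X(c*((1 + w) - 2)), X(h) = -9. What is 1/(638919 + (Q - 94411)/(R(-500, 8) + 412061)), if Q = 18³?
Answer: 412052/263267763209 ≈ 1.5651e-6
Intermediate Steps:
Q = 5832
R(c, w) = -9
1/(638919 + (Q - 94411)/(R(-500, 8) + 412061)) = 1/(638919 + (5832 - 94411)/(-9 + 412061)) = 1/(638919 - 88579/412052) = 1/(263267763209/412052) = 412052/263267763209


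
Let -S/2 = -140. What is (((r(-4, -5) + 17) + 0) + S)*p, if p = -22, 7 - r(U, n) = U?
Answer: -6776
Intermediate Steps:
S = 280 (S = -2*(-140) = 280)
r(U, n) = 7 - U
(((r(-4, -5) + 17) + 0) + S)*p = ((((7 - 1*(-4)) + 17) + 0) + 280)*(-22) = ((((7 + 4) + 17) + 0) + 280)*(-22) = (((11 + 17) + 0) + 280)*(-22) = ((28 + 0) + 280)*(-22) = (28 + 280)*(-22) = 308*(-22) = -6776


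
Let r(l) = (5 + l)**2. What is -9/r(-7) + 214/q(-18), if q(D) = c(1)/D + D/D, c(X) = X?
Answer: 15255/68 ≈ 224.34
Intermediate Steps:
q(D) = 1 + 1/D (q(D) = 1/D + D/D = 1/D + 1 = 1 + 1/D)
-9/r(-7) + 214/q(-18) = -9/(5 - 7)**2 + 214/(((1 - 18)/(-18))) = -9/((-2)**2) + 214/((-1/18*(-17))) = -9/4 + 214/(17/18) = -9*1/4 + 214*(18/17) = -9/4 + 3852/17 = 15255/68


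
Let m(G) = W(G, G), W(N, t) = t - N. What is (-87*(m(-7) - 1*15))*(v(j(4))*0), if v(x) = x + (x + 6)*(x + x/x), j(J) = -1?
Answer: 0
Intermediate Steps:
m(G) = 0 (m(G) = G - G = 0)
v(x) = x + (1 + x)*(6 + x) (v(x) = x + (6 + x)*(x + 1) = x + (6 + x)*(1 + x) = x + (1 + x)*(6 + x))
(-87*(m(-7) - 1*15))*(v(j(4))*0) = (-87*(0 - 1*15))*((6 + (-1)² + 8*(-1))*0) = (-87*(0 - 15))*((6 + 1 - 8)*0) = (-87*(-15))*(-1*0) = 1305*0 = 0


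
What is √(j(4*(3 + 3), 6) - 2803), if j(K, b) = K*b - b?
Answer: I*√2665 ≈ 51.624*I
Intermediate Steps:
j(K, b) = -b + K*b
√(j(4*(3 + 3), 6) - 2803) = √(6*(-1 + 4*(3 + 3)) - 2803) = √(6*(-1 + 4*6) - 2803) = √(6*(-1 + 24) - 2803) = √(6*23 - 2803) = √(138 - 2803) = √(-2665) = I*√2665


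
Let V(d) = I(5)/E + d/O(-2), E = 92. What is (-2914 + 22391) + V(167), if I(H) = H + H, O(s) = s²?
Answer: 1795735/92 ≈ 19519.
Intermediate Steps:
I(H) = 2*H
V(d) = 5/46 + d/4 (V(d) = (2*5)/92 + d/((-2)²) = 10*(1/92) + d/4 = 5/46 + d*(¼) = 5/46 + d/4)
(-2914 + 22391) + V(167) = (-2914 + 22391) + (5/46 + (¼)*167) = 19477 + (5/46 + 167/4) = 19477 + 3851/92 = 1795735/92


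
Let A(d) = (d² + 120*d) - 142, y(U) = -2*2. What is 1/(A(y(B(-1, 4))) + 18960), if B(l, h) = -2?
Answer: 1/18354 ≈ 5.4484e-5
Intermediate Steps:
y(U) = -4
A(d) = -142 + d² + 120*d
1/(A(y(B(-1, 4))) + 18960) = 1/((-142 + (-4)² + 120*(-4)) + 18960) = 1/((-142 + 16 - 480) + 18960) = 1/(-606 + 18960) = 1/18354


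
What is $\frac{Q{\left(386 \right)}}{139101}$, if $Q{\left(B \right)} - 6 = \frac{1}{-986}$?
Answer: $\frac{5915}{137153586} \approx 4.3127 \cdot 10^{-5}$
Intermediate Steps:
$Q{\left(B \right)} = \frac{5915}{986}$ ($Q{\left(B \right)} = 6 + \frac{1}{-986} = 6 - \frac{1}{986} = \frac{5915}{986}$)
$\frac{Q{\left(386 \right)}}{139101} = \frac{5915}{986 \cdot 139101} = \frac{5915}{986} \cdot \frac{1}{139101} = \frac{5915}{137153586}$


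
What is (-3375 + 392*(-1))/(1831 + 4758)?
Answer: -3767/6589 ≈ -0.57171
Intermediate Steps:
(-3375 + 392*(-1))/(1831 + 4758) = (-3375 - 392)/6589 = -3767*1/6589 = -3767/6589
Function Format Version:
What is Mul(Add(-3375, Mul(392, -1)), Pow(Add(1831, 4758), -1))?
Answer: Rational(-3767, 6589) ≈ -0.57171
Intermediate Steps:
Mul(Add(-3375, Mul(392, -1)), Pow(Add(1831, 4758), -1)) = Mul(Add(-3375, -392), Pow(6589, -1)) = Mul(-3767, Rational(1, 6589)) = Rational(-3767, 6589)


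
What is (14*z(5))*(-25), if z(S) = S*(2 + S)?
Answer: -12250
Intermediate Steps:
(14*z(5))*(-25) = (14*(5*(2 + 5)))*(-25) = (14*(5*7))*(-25) = (14*35)*(-25) = 490*(-25) = -12250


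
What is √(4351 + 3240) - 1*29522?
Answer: -29522 + √7591 ≈ -29435.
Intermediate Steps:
√(4351 + 3240) - 1*29522 = √7591 - 29522 = -29522 + √7591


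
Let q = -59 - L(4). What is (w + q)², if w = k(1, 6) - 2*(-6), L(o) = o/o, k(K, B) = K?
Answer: 2209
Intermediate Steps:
L(o) = 1
q = -60 (q = -59 - 1*1 = -59 - 1 = -60)
w = 13 (w = 1 - 2*(-6) = 1 + 12 = 13)
(w + q)² = (13 - 60)² = (-47)² = 2209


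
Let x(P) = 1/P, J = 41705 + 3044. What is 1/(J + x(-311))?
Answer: 311/13916938 ≈ 2.2347e-5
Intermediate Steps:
J = 44749
1/(J + x(-311)) = 1/(44749 + 1/(-311)) = 1/(44749 - 1/311) = 1/(13916938/311) = 311/13916938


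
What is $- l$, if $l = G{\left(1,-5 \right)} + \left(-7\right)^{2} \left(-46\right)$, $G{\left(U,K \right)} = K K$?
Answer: $2229$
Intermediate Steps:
$G{\left(U,K \right)} = K^{2}$
$l = -2229$ ($l = \left(-5\right)^{2} + \left(-7\right)^{2} \left(-46\right) = 25 + 49 \left(-46\right) = 25 - 2254 = -2229$)
$- l = \left(-1\right) \left(-2229\right) = 2229$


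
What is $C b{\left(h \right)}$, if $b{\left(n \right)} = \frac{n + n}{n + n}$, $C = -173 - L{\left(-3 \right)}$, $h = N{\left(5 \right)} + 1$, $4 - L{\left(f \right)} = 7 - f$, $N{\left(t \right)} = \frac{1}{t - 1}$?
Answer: $-167$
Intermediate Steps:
$N{\left(t \right)} = \frac{1}{-1 + t}$
$L{\left(f \right)} = -3 + f$ ($L{\left(f \right)} = 4 - \left(7 - f\right) = 4 + \left(-7 + f\right) = -3 + f$)
$h = \frac{5}{4}$ ($h = \frac{1}{-1 + 5} + 1 = \frac{1}{4} + 1 = \frac{5}{4} \approx 1.25$)
$C = -167$ ($C = -173 - \left(-3 - 3\right) = -173 - -6 = -173 + 6 = -167$)
$b{\left(n \right)} = 1$ ($b{\left(n \right)} = \frac{2 n}{2 n} = 2 n \frac{1}{2 n} = 1$)
$C b{\left(h \right)} = \left(-167\right) 1 = -167$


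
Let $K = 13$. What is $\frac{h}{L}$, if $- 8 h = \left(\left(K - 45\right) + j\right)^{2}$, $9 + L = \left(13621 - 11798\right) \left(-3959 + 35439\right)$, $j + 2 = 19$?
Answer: $- \frac{225}{459104248} \approx -4.9008 \cdot 10^{-7}$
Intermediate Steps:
$j = 17$ ($j = -2 + 19 = 17$)
$L = 57388031$ ($L = -9 + \left(13621 - 11798\right) \left(-3959 + 35439\right) = -9 + 1823 \cdot 31480 = -9 + 57388040 = 57388031$)
$h = - \frac{225}{8}$ ($h = - \frac{\left(\left(13 - 45\right) + 17\right)^{2}}{8} = - \frac{\left(-32 + 17\right)^{2}}{8} = - \frac{\left(-15\right)^{2}}{8} = \left(- \frac{1}{8}\right) 225 = - \frac{225}{8} \approx -28.125$)
$\frac{h}{L} = - \frac{225}{8 \cdot 57388031} = \left(- \frac{225}{8}\right) \frac{1}{57388031} = - \frac{225}{459104248}$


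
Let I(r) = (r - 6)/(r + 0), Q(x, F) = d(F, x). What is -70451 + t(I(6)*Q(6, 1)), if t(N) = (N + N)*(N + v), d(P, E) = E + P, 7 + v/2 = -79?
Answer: -70451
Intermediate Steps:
v = -172 (v = -14 + 2*(-79) = -14 - 158 = -172)
Q(x, F) = F + x (Q(x, F) = x + F = F + x)
I(r) = (-6 + r)/r
t(N) = 2*N*(-172 + N) (t(N) = (N + N)*(N - 172) = (2*N)*(-172 + N) = 2*N*(-172 + N))
-70451 + t(I(6)*Q(6, 1)) = -70451 + 2*(((-6 + 6)/6)*(1 + 6))*(-172 + ((-6 + 6)/6)*(1 + 6)) = -70451 + 2*(((⅙)*0)*7)*(-172 + ((⅙)*0)*7) = -70451 + 2*(0*7)*(-172 + 0*7) = -70451 + 2*0*(-172 + 0) = -70451 + 2*0*(-172) = -70451 + 0 = -70451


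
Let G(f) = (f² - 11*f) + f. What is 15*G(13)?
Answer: 585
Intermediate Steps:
G(f) = f² - 10*f
15*G(13) = 15*(13*(-10 + 13)) = 15*(13*3) = 15*39 = 585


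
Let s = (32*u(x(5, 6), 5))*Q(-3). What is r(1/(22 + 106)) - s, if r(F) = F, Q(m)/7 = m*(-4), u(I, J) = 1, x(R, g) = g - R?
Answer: -344063/128 ≈ -2688.0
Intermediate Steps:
Q(m) = -28*m (Q(m) = 7*(m*(-4)) = 7*(-4*m) = -28*m)
s = 2688 (s = (32*1)*(-28*(-3)) = 32*84 = 2688)
r(1/(22 + 106)) - s = 1/(22 + 106) - 1*2688 = 1/128 - 2688 = -344063/128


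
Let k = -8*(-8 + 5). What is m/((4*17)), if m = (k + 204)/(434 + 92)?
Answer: 57/8942 ≈ 0.0063744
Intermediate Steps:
k = 24 (k = -8*(-3) = 24)
m = 114/263 (m = (24 + 204)/(434 + 92) = 228/526 = 228*(1/526) = 114/263 ≈ 0.43346)
m/((4*17)) = 114/(263*((4*17))) = (114/263)/68 = (114/263)*(1/68) = 57/8942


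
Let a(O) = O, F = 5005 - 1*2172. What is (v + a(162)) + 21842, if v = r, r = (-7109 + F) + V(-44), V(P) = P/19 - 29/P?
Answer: 14819223/836 ≈ 17726.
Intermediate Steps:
F = 2833 (F = 5005 - 2172 = 2833)
V(P) = -29/P + P/19 (V(P) = P*(1/19) - 29/P = P/19 - 29/P = -29/P + P/19)
r = -3576121/836 (r = (-7109 + 2833) + (-29/(-44) + (1/19)*(-44)) = -4276 + (-29*(-1/44) - 44/19) = -4276 + (29/44 - 44/19) = -4276 - 1385/836 = -3576121/836 ≈ -4277.7)
v = -3576121/836 ≈ -4277.7
(v + a(162)) + 21842 = (-3576121/836 + 162) + 21842 = -3440689/836 + 21842 = 14819223/836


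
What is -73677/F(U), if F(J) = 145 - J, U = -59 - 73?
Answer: -73677/277 ≈ -265.98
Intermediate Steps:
U = -132
-73677/F(U) = -73677/(145 - 1*(-132)) = -73677/(145 + 132) = -73677/277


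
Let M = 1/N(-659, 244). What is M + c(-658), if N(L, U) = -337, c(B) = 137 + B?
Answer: -175578/337 ≈ -521.00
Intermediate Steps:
M = -1/337 (M = 1/(-337) = -1/337 ≈ -0.0029674)
M + c(-658) = -1/337 + (137 - 658) = -1/337 - 521 = -175578/337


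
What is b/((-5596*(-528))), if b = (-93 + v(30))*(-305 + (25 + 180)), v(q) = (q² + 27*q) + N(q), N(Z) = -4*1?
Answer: -40325/738672 ≈ -0.054591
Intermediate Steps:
N(Z) = -4
v(q) = -4 + q² + 27*q (v(q) = (q² + 27*q) - 4 = -4 + q² + 27*q)
b = -161300 (b = (-93 + (-4 + 30² + 27*30))*(-305 + (25 + 180)) = (-93 + (-4 + 900 + 810))*(-305 + 205) = (-93 + 1706)*(-100) = 1613*(-100) = -161300)
b/((-5596*(-528))) = -161300/((-5596*(-528))) = -161300/2954688 = -161300*1/2954688 = -40325/738672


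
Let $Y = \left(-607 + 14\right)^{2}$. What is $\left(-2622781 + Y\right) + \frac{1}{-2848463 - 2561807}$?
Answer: $- \frac{12287437325641}{5410270} \approx -2.2711 \cdot 10^{6}$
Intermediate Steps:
$Y = 351649$ ($Y = \left(-593\right)^{2} = 351649$)
$\left(-2622781 + Y\right) + \frac{1}{-2848463 - 2561807} = \left(-2622781 + 351649\right) + \frac{1}{-2848463 - 2561807} = -2271132 + \frac{1}{-5410270} = -2271132 - \frac{1}{5410270} = - \frac{12287437325641}{5410270}$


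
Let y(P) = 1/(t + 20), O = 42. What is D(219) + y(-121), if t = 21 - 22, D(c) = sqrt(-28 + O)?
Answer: 1/19 + sqrt(14) ≈ 3.7943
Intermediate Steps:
D(c) = sqrt(14) (D(c) = sqrt(-28 + 42) = sqrt(14))
t = -1
y(P) = 1/19 (y(P) = 1/(-1 + 20) = 1/19)
D(219) + y(-121) = sqrt(14) + 1/19 = 1/19 + sqrt(14)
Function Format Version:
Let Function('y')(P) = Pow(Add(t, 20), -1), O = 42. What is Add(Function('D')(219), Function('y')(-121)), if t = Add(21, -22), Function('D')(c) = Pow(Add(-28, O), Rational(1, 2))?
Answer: Add(Rational(1, 19), Pow(14, Rational(1, 2))) ≈ 3.7943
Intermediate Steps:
Function('D')(c) = Pow(14, Rational(1, 2)) (Function('D')(c) = Pow(Add(-28, 42), Rational(1, 2)) = Pow(14, Rational(1, 2)))
t = -1
Function('y')(P) = Rational(1, 19) (Function('y')(P) = Pow(Add(-1, 20), -1) = Pow(19, -1) = Rational(1, 19))
Add(Function('D')(219), Function('y')(-121)) = Add(Pow(14, Rational(1, 2)), Rational(1, 19)) = Add(Rational(1, 19), Pow(14, Rational(1, 2)))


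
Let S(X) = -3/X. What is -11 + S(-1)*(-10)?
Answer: -41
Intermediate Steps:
-11 + S(-1)*(-10) = -11 - 3/(-1)*(-10) = -11 - 3*(-1)*(-10) = -11 + 3*(-10) = -11 - 30 = -41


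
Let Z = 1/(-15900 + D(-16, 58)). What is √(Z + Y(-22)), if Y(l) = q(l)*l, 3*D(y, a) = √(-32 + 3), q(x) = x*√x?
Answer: √((-3 + 484*√638 + 23086800*I*√22)/(47700 - I*√29)) ≈ 33.691 + 33.691*I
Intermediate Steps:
q(x) = x^(3/2)
D(y, a) = I*√29/3 (D(y, a) = √(-32 + 3)/3 = √(-29)/3 = (I*√29)/3 = I*√29/3)
Y(l) = l^(5/2) (Y(l) = l^(3/2)*l = l^(5/2))
Z = 1/(-15900 + I*√29/3) ≈ -6.2893e-5 - 7.1e-9*I
√(Z + Y(-22)) = √((-143100/2275290029 - 3*I*√29/2275290029) + (-22)^(5/2)) = √((-143100/2275290029 - 3*I*√29/2275290029) + 484*I*√22) = √(-143100/2275290029 + 484*I*√22 - 3*I*√29/2275290029)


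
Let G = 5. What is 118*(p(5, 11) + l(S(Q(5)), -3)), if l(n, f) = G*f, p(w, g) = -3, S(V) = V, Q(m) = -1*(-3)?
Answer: -2124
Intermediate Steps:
Q(m) = 3
l(n, f) = 5*f
118*(p(5, 11) + l(S(Q(5)), -3)) = 118*(-3 + 5*(-3)) = 118*(-3 - 15) = 118*(-18) = -2124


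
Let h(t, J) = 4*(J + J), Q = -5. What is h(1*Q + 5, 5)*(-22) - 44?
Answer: -924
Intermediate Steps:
h(t, J) = 8*J (h(t, J) = 4*(2*J) = 8*J)
h(1*Q + 5, 5)*(-22) - 44 = (8*5)*(-22) - 44 = 40*(-22) - 44 = -880 - 44 = -924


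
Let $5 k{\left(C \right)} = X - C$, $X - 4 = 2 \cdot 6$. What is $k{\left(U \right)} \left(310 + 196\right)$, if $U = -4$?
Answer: $2024$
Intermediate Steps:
$X = 16$ ($X = 4 + 2 \cdot 6 = 4 + 12 = 16$)
$k{\left(C \right)} = \frac{16}{5} - \frac{C}{5}$ ($k{\left(C \right)} = \frac{16 - C}{5} = \frac{16}{5} - \frac{C}{5}$)
$k{\left(U \right)} \left(310 + 196\right) = \left(\frac{16}{5} - - \frac{4}{5}\right) \left(310 + 196\right) = \left(\frac{16}{5} + \frac{4}{5}\right) 506 = 4 \cdot 506 = 2024$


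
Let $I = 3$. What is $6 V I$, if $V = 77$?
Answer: $1386$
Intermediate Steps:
$6 V I = 6 \cdot 77 \cdot 3 = 462 \cdot 3 = 1386$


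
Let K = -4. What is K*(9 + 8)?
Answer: -68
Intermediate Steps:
K*(9 + 8) = -4*(9 + 8) = -4*17 = -68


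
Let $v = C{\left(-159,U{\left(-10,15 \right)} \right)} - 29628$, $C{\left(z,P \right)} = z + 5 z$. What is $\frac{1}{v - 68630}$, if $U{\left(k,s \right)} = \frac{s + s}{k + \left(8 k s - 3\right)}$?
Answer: $- \frac{1}{99212} \approx -1.0079 \cdot 10^{-5}$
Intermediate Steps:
$U{\left(k,s \right)} = \frac{2 s}{-3 + k + 8 k s}$ ($U{\left(k,s \right)} = \frac{2 s}{k + \left(8 k s - 3\right)} = \frac{2 s}{k + \left(-3 + 8 k s\right)} = \frac{2 s}{-3 + k + 8 k s}$)
$C{\left(z,P \right)} = 6 z$
$v = -30582$ ($v = 6 \left(-159\right) - 29628 = -954 - 29628 = -30582$)
$\frac{1}{v - 68630} = \frac{1}{-30582 - 68630} = \frac{1}{-99212} = - \frac{1}{99212}$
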